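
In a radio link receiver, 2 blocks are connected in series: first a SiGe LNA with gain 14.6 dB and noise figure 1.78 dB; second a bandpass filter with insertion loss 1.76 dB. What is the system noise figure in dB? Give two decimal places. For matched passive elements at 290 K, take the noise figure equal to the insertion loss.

1.83 dB

Convert to linear (a loss of L dB is a gain of −L dB): F_i = 10^(NF_i/10), G_i = 10^(G_i,dB/10)
  Stage 1: F_1 = 10^(1.78/10) = 1.507, G_1 = 10^(14.6/10) = 28.84
  Stage 2: F_2 = 10^(1.76/10) = 1.500, G_2 = 10^(−1.76/10) = 0.6668
Friis cascade:
  F = 1.507 + (1.500 − 1)/28.84 = 1.524
NF = 10 log₁₀(1.524) = 1.83 dB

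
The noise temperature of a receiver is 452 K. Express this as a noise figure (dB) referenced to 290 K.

4.08 dB

F = 1 + T_e/T₀ = 1 + 452/290 = 2.55862
NF = 10 log₁₀(2.55862) = 4.08 dB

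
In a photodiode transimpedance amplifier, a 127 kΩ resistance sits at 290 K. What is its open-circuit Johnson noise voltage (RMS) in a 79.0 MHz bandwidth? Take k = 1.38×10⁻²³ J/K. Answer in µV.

V_n = √(4kTRB)
4kTRB = 4 × 1.38×10⁻²³ × 290 × 1.27×10⁵ × 7.90×10⁷ = 1.61×10⁻⁷ V²
V_n = √(1.61×10⁻⁷) = 4.01×10⁻⁴ V = 401 µV

401 µV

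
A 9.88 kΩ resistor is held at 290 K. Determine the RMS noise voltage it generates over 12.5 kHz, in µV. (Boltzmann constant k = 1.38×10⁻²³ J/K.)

V_n = √(4kTRB)
4kTRB = 4 × 1.38×10⁻²³ × 290 × 9.88×10³ × 1.25×10⁴ = 1.98×10⁻¹² V²
V_n = √(1.98×10⁻¹²) = 1.41×10⁻⁶ V = 1.41 µV

1.41 µV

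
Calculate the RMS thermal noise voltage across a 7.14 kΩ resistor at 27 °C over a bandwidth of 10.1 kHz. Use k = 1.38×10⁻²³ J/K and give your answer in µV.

T = 27 °C + 273.15 = 300.15 K
V_n = √(4kTRB)
4kTRB = 4 × 1.38×10⁻²³ × 300.15 × 7.14×10³ × 1.01×10⁴ = 1.19×10⁻¹² V²
V_n = √(1.19×10⁻¹²) = 1.09×10⁻⁶ V = 1.09 µV

1.09 µV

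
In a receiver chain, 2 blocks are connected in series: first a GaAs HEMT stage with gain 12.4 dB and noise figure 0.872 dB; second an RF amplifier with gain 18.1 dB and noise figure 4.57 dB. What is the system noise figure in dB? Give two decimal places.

Convert to linear (a loss of L dB is a gain of −L dB): F_i = 10^(NF_i/10), G_i = 10^(G_i,dB/10)
  Stage 1: F_1 = 10^(0.872/10) = 1.222, G_1 = 10^(12.4/10) = 17.38
  Stage 2: F_2 = 10^(4.57/10) = 2.864, G_2 = 10^(18.1/10) = 64.57
Friis cascade:
  F = 1.222 + (2.864 − 1)/17.38 = 1.330
NF = 10 log₁₀(1.330) = 1.24 dB

1.24 dB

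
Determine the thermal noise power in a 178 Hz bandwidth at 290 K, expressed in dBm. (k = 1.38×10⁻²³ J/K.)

P_n = kTB = 1.38×10⁻²³ × 290 × 1.78×10² = 7.12×10⁻¹⁹ W
In dBm: 10 log₁₀(7.12×10⁻¹⁹ / 10⁻³) = −151.5 dBm

−151.5 dBm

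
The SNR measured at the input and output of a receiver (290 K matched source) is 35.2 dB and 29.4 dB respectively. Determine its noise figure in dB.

NF (dB) = SNR_in(dB) − SNR_out(dB) when the source is at T₀
NF = 35.2 − 29.4 = 5.8 dB

5.8 dB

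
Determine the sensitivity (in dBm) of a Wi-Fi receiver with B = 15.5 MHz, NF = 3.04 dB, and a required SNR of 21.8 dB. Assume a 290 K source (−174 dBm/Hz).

Sensitivity = −174 + 10 log₁₀(B) + NF + SNR_min
= −174 + 71.9 + 3.04 + 21.8
= −77.26 dBm → −77.3 dBm

−77.3 dBm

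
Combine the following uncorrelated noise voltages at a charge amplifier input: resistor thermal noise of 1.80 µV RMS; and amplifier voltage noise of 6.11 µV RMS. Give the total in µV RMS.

6.37 µV

Uncorrelated sources add in power (mean-square): V_tot = √(ΣV_i²)
V_tot = √[(1.80×10⁻⁶)² + (6.11×10⁻⁶)²] = 6.37×10⁻⁶ V = 6.37 µV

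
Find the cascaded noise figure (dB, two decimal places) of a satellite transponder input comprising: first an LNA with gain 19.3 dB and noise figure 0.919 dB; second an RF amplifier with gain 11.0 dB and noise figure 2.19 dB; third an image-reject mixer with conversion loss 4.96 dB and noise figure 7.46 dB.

Convert to linear (a loss of L dB is a gain of −L dB): F_i = 10^(NF_i/10), G_i = 10^(G_i,dB/10)
  Stage 1: F_1 = 10^(0.919/10) = 1.236, G_1 = 10^(19.3/10) = 85.11
  Stage 2: F_2 = 10^(2.19/10) = 1.656, G_2 = 10^(11.0/10) = 12.59
  Stage 3: F_3 = 10^(7.46/10) = 5.572, G_3 = 10^(−4.96/10) = 0.3192
Friis cascade:
  F = 1.236 + (1.656 − 1)/85.11 + (5.572 − 1)/1072 = 1.248
NF = 10 log₁₀(1.248) = 0.96 dB

0.96 dB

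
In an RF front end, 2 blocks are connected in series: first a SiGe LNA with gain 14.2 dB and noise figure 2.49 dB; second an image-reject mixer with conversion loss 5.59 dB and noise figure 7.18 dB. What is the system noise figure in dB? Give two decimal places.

Convert to linear (a loss of L dB is a gain of −L dB): F_i = 10^(NF_i/10), G_i = 10^(G_i,dB/10)
  Stage 1: F_1 = 10^(2.49/10) = 1.774, G_1 = 10^(14.2/10) = 26.30
  Stage 2: F_2 = 10^(7.18/10) = 5.224, G_2 = 10^(−5.59/10) = 0.2761
Friis cascade:
  F = 1.774 + (5.224 − 1)/26.30 = 1.935
NF = 10 log₁₀(1.935) = 2.87 dB

2.87 dB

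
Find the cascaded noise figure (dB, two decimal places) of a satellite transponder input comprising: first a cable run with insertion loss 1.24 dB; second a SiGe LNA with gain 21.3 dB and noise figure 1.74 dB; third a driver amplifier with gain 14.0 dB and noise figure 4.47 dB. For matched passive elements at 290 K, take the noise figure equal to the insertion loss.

3.02 dB

Convert to linear (a loss of L dB is a gain of −L dB): F_i = 10^(NF_i/10), G_i = 10^(G_i,dB/10)
  Stage 1: F_1 = 10^(1.24/10) = 1.330, G_1 = 10^(−1.24/10) = 0.7516
  Stage 2: F_2 = 10^(1.74/10) = 1.493, G_2 = 10^(21.3/10) = 134.9
  Stage 3: F_3 = 10^(4.47/10) = 2.799, G_3 = 10^(14.0/10) = 25.12
Friis cascade:
  F = 1.330 + (1.493 − 1)/0.7516 + (2.799 − 1)/101.4 = 2.004
NF = 10 log₁₀(2.004) = 3.02 dB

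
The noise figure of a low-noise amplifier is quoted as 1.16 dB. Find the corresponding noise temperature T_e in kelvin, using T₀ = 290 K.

88.8 K

F = 10^(1.16/10) = 1.30617
T_e = (F − 1)·T₀ = (1.30617 − 1) × 290 = 88.8 K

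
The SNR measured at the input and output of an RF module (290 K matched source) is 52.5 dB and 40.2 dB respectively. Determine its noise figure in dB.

12.3 dB

NF (dB) = SNR_in(dB) − SNR_out(dB) when the source is at T₀
NF = 52.5 − 40.2 = 12.3 dB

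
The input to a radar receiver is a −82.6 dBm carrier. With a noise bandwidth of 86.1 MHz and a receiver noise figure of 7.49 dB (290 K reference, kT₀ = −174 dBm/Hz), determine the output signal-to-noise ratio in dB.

Noise floor: N = −174 + 10 log₁₀(B) + NF
10 log₁₀(8.61×10⁷) = 79.35 dB
N = −174 + 79.35 + 7.49 = −87.16 dBm
SNR = P_sig − N = −82.6 − (−87.16) = 4.56 dB → 4.6 dB

4.6 dB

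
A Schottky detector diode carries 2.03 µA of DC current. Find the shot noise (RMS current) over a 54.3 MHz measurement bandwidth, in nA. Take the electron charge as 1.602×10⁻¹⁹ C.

5.94 nA

I_n = √(2qI·B)
2qI·B = 2 × 1.602×10⁻¹⁹ × 2.03×10⁻⁶ × 5.43×10⁷ = 3.53×10⁻¹⁷ A²
I_n = √(3.53×10⁻¹⁷) = 5.94×10⁻⁹ A = 5.94 nA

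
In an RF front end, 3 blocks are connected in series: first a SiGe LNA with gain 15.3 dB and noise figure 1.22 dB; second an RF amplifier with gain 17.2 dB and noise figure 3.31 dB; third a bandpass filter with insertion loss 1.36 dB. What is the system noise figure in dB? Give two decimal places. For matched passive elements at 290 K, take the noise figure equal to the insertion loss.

Convert to linear (a loss of L dB is a gain of −L dB): F_i = 10^(NF_i/10), G_i = 10^(G_i,dB/10)
  Stage 1: F_1 = 10^(1.22/10) = 1.324, G_1 = 10^(15.3/10) = 33.88
  Stage 2: F_2 = 10^(3.31/10) = 2.143, G_2 = 10^(17.2/10) = 52.48
  Stage 3: F_3 = 10^(1.36/10) = 1.368, G_3 = 10^(−1.36/10) = 0.7311
Friis cascade:
  F = 1.324 + (2.143 − 1)/33.88 + (1.368 − 1)/1778 = 1.358
NF = 10 log₁₀(1.358) = 1.33 dB

1.33 dB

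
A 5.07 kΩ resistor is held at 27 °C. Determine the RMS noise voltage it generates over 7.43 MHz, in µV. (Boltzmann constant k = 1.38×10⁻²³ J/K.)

T = 27 °C + 273.15 = 300.15 K
V_n = √(4kTRB)
4kTRB = 4 × 1.38×10⁻²³ × 300.15 × 5.07×10³ × 7.43×10⁶ = 6.24×10⁻¹⁰ V²
V_n = √(6.24×10⁻¹⁰) = 2.50×10⁻⁵ V = 25.0 µV

25.0 µV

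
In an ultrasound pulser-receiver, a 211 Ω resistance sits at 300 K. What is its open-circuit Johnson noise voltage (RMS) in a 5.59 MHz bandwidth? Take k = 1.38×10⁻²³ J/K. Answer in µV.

4.42 µV

V_n = √(4kTRB)
4kTRB = 4 × 1.38×10⁻²³ × 300 × 2.11×10² × 5.59×10⁶ = 1.95×10⁻¹¹ V²
V_n = √(1.95×10⁻¹¹) = 4.42×10⁻⁶ V = 4.42 µV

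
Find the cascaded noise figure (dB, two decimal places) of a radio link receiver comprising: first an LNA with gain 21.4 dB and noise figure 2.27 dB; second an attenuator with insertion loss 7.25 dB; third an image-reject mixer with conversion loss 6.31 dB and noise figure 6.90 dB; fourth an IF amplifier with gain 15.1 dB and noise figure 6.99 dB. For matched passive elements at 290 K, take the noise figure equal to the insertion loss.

Convert to linear (a loss of L dB is a gain of −L dB): F_i = 10^(NF_i/10), G_i = 10^(G_i,dB/10)
  Stage 1: F_1 = 10^(2.27/10) = 1.687, G_1 = 10^(21.4/10) = 138.0
  Stage 2: F_2 = 10^(7.25/10) = 5.309, G_2 = 10^(−7.25/10) = 0.1884
  Stage 3: F_3 = 10^(6.90/10) = 4.898, G_3 = 10^(−6.31/10) = 0.2339
  Stage 4: F_4 = 10^(6.99/10) = 5.000, G_4 = 10^(15.1/10) = 32.36
Friis cascade:
  F = 1.687 + (5.309 − 1)/138.0 + (4.898 − 1)/26.00 + (5.000 − 1)/6.081 = 2.525
NF = 10 log₁₀(2.525) = 4.02 dB

4.02 dB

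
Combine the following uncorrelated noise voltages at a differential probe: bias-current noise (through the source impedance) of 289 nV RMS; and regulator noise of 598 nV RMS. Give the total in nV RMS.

Uncorrelated sources add in power (mean-square): V_tot = √(ΣV_i²)
V_tot = √[(2.89×10⁻⁷)² + (5.98×10⁻⁷)²] = 6.64×10⁻⁷ V = 664 nV

664 nV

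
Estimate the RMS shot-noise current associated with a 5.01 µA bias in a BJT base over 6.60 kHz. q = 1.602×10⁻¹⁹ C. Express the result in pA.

I_n = √(2qI·B)
2qI·B = 2 × 1.602×10⁻¹⁹ × 5.01×10⁻⁶ × 6.60×10³ = 1.06×10⁻²⁰ A²
I_n = √(1.06×10⁻²⁰) = 1.03×10⁻¹⁰ A = 103 pA

103 pA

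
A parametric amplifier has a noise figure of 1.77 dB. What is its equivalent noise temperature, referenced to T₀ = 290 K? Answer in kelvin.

146 K

F = 10^(1.77/10) = 1.50314
T_e = (F − 1)·T₀ = (1.50314 − 1) × 290 = 146 K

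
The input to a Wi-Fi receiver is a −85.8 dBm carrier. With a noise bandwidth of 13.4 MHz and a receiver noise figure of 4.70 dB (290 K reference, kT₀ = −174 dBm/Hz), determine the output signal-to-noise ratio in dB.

Noise floor: N = −174 + 10 log₁₀(B) + NF
10 log₁₀(1.34×10⁷) = 71.27 dB
N = −174 + 71.27 + 4.70 = −98.03 dBm
SNR = P_sig − N = −85.8 − (−98.03) = 12.23 dB → 12.2 dB

12.2 dB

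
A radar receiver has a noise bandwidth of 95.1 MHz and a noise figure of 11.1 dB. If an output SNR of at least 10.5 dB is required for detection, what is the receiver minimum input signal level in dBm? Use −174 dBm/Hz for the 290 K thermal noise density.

Sensitivity = −174 + 10 log₁₀(B) + NF + SNR_min
= −174 + 79.78 + 11.1 + 10.5
= −72.62 dBm → −72.6 dBm

−72.6 dBm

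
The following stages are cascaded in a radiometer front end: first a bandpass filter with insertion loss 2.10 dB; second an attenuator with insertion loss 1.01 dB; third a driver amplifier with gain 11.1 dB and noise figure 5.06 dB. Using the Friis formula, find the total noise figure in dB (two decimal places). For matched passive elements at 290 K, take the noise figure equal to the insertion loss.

Convert to linear (a loss of L dB is a gain of −L dB): F_i = 10^(NF_i/10), G_i = 10^(G_i,dB/10)
  Stage 1: F_1 = 10^(2.10/10) = 1.622, G_1 = 10^(−2.10/10) = 0.6166
  Stage 2: F_2 = 10^(1.01/10) = 1.262, G_2 = 10^(−1.01/10) = 0.7925
  Stage 3: F_3 = 10^(5.06/10) = 3.206, G_3 = 10^(11.1/10) = 12.88
Friis cascade:
  F = 1.622 + (1.262 − 1)/0.6166 + (3.206 − 1)/0.4887 = 6.561
NF = 10 log₁₀(6.561) = 8.17 dB

8.17 dB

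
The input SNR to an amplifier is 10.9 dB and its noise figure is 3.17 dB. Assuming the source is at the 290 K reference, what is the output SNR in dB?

7.73 dB

By definition F = SNR_in/SNR_out, so in dB: SNR_out = SNR_in − NF
SNR_out = 10.9 − 3.17 = 7.73 dB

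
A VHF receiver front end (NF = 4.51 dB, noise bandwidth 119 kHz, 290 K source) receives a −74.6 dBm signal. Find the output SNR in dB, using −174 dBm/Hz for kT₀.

44.1 dB

Noise floor: N = −174 + 10 log₁₀(B) + NF
10 log₁₀(1.19×10⁵) = 50.76 dB
N = −174 + 50.76 + 4.51 = −118.73 dBm
SNR = P_sig − N = −74.6 − (−118.73) = 44.13 dB → 44.1 dB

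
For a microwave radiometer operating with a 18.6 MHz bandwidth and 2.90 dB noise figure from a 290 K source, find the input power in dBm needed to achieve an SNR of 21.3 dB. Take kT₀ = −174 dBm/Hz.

−77.1 dBm

Sensitivity = −174 + 10 log₁₀(B) + NF + SNR_min
= −174 + 72.7 + 2.90 + 21.3
= −77.10 dBm → −77.1 dBm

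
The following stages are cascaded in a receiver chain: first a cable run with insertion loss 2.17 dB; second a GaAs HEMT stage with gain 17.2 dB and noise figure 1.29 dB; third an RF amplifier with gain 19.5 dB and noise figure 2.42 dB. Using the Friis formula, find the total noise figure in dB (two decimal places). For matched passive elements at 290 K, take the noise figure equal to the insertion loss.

3.51 dB

Convert to linear (a loss of L dB is a gain of −L dB): F_i = 10^(NF_i/10), G_i = 10^(G_i,dB/10)
  Stage 1: F_1 = 10^(2.17/10) = 1.648, G_1 = 10^(−2.17/10) = 0.6067
  Stage 2: F_2 = 10^(1.29/10) = 1.346, G_2 = 10^(17.2/10) = 52.48
  Stage 3: F_3 = 10^(2.42/10) = 1.746, G_3 = 10^(19.5/10) = 89.13
Friis cascade:
  F = 1.648 + (1.346 − 1)/0.6067 + (1.746 − 1)/31.84 = 2.242
NF = 10 log₁₀(2.242) = 3.51 dB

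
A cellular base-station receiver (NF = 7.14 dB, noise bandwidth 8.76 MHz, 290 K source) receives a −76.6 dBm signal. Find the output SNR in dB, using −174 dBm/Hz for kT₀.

20.8 dB

Noise floor: N = −174 + 10 log₁₀(B) + NF
10 log₁₀(8.76×10⁶) = 69.43 dB
N = −174 + 69.43 + 7.14 = −97.43 dBm
SNR = P_sig − N = −76.6 − (−97.43) = 20.83 dB → 20.8 dB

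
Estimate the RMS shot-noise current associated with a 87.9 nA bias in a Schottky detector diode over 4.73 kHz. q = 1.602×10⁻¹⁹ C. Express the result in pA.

I_n = √(2qI·B)
2qI·B = 2 × 1.602×10⁻¹⁹ × 8.79×10⁻⁸ × 4.73×10³ = 1.33×10⁻²² A²
I_n = √(1.33×10⁻²²) = 1.15×10⁻¹¹ A = 11.5 pA

11.5 pA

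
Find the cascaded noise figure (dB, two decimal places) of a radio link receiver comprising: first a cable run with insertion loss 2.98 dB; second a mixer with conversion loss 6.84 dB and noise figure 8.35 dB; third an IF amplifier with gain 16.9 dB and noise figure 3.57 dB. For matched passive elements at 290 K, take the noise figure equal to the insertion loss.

Convert to linear (a loss of L dB is a gain of −L dB): F_i = 10^(NF_i/10), G_i = 10^(G_i,dB/10)
  Stage 1: F_1 = 10^(2.98/10) = 1.986, G_1 = 10^(−2.98/10) = 0.5035
  Stage 2: F_2 = 10^(8.35/10) = 6.839, G_2 = 10^(−6.84/10) = 0.2070
  Stage 3: F_3 = 10^(3.57/10) = 2.275, G_3 = 10^(16.9/10) = 48.98
Friis cascade:
  F = 1.986 + (6.839 − 1)/0.5035 + (2.275 − 1)/0.1042 = 25.82
NF = 10 log₁₀(25.82) = 14.12 dB

14.12 dB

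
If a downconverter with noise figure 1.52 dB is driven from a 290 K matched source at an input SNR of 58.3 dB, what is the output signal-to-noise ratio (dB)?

By definition F = SNR_in/SNR_out, so in dB: SNR_out = SNR_in − NF
SNR_out = 58.3 − 1.52 = 56.78 dB

56.78 dB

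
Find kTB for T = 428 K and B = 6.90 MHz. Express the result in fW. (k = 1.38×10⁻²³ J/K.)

40.8 fW

P_n = kTB = 1.38×10⁻²³ × 428 × 6.90×10⁶ = 4.08×10⁻¹⁴ W = 40.8 fW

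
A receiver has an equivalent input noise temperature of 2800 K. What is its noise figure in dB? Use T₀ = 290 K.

F = 1 + T_e/T₀ = 1 + 2800/290 = 10.6552
NF = 10 log₁₀(10.6552) = 10.28 dB

10.28 dB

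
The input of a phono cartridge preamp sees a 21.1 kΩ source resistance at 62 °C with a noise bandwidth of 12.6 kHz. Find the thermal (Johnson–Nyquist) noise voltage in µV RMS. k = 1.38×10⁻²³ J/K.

T = 62 °C + 273.15 = 335.15 K
V_n = √(4kTRB)
4kTRB = 4 × 1.38×10⁻²³ × 335.15 × 2.11×10⁴ × 1.26×10⁴ = 4.92×10⁻¹² V²
V_n = √(4.92×10⁻¹²) = 2.22×10⁻⁶ V = 2.22 µV

2.22 µV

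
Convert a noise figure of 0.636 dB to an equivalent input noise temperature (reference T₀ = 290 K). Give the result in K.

45.7 K

F = 10^(0.636/10) = 1.15771
T_e = (F − 1)·T₀ = (1.15771 − 1) × 290 = 45.7 K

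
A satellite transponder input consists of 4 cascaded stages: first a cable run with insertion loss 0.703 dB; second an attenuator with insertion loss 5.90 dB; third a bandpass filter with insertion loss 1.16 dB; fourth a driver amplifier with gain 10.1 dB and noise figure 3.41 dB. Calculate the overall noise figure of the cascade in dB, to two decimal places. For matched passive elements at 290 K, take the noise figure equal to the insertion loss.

Convert to linear (a loss of L dB is a gain of −L dB): F_i = 10^(NF_i/10), G_i = 10^(G_i,dB/10)
  Stage 1: F_1 = 10^(0.703/10) = 1.176, G_1 = 10^(−0.703/10) = 0.8506
  Stage 2: F_2 = 10^(5.90/10) = 3.890, G_2 = 10^(−5.90/10) = 0.2570
  Stage 3: F_3 = 10^(1.16/10) = 1.306, G_3 = 10^(−1.16/10) = 0.7656
  Stage 4: F_4 = 10^(3.41/10) = 2.193, G_4 = 10^(10.1/10) = 10.23
Friis cascade:
  F = 1.176 + (3.890 − 1)/0.8506 + (1.306 − 1)/0.2186 + (2.193 − 1)/0.1674 = 13.10
NF = 10 log₁₀(13.10) = 11.17 dB

11.17 dB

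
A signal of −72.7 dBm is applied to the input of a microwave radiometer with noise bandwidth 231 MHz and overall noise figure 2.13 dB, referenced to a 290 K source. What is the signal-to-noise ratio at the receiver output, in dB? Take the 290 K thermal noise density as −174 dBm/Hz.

15.5 dB

Noise floor: N = −174 + 10 log₁₀(B) + NF
10 log₁₀(2.31×10⁸) = 83.64 dB
N = −174 + 83.64 + 2.13 = −88.23 dBm
SNR = P_sig − N = −72.7 − (−88.23) = 15.53 dB → 15.5 dB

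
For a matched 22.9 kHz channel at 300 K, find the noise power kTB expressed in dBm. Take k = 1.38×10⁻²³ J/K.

−130.2 dBm

P_n = kTB = 1.38×10⁻²³ × 300 × 2.29×10⁴ = 9.48×10⁻¹⁷ W
In dBm: 10 log₁₀(9.48×10⁻¹⁷ / 10⁻³) = −130.2 dBm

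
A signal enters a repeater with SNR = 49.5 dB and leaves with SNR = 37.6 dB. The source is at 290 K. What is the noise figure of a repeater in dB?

NF (dB) = SNR_in(dB) − SNR_out(dB) when the source is at T₀
NF = 49.5 − 37.6 = 11.9 dB

11.9 dB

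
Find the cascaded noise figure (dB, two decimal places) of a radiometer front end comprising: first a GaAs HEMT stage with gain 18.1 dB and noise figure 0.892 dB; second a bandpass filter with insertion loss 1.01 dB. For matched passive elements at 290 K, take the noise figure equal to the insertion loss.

Convert to linear (a loss of L dB is a gain of −L dB): F_i = 10^(NF_i/10), G_i = 10^(G_i,dB/10)
  Stage 1: F_1 = 10^(0.892/10) = 1.228, G_1 = 10^(18.1/10) = 64.57
  Stage 2: F_2 = 10^(1.01/10) = 1.262, G_2 = 10^(−1.01/10) = 0.7925
Friis cascade:
  F = 1.228 + (1.262 − 1)/64.57 = 1.232
NF = 10 log₁₀(1.232) = 0.91 dB

0.91 dB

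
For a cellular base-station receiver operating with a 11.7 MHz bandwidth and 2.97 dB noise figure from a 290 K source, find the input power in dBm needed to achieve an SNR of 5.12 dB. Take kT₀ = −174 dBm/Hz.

Sensitivity = −174 + 10 log₁₀(B) + NF + SNR_min
= −174 + 70.68 + 2.97 + 5.12
= −95.23 dBm → −95.2 dBm

−95.2 dBm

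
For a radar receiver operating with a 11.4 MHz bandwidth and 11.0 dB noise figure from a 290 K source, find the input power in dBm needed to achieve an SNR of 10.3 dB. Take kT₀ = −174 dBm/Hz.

−82.1 dBm

Sensitivity = −174 + 10 log₁₀(B) + NF + SNR_min
= −174 + 70.57 + 11.0 + 10.3
= −82.13 dBm → −82.1 dBm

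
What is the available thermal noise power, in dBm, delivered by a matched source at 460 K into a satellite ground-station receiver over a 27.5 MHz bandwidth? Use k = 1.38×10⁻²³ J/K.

−97.6 dBm

P_n = kTB = 1.38×10⁻²³ × 460 × 2.75×10⁷ = 1.75×10⁻¹³ W
In dBm: 10 log₁₀(1.75×10⁻¹³ / 10⁻³) = −97.6 dBm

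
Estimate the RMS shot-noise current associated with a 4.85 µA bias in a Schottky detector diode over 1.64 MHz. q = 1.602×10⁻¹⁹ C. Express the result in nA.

1.60 nA

I_n = √(2qI·B)
2qI·B = 2 × 1.602×10⁻¹⁹ × 4.85×10⁻⁶ × 1.64×10⁶ = 2.55×10⁻¹⁸ A²
I_n = √(2.55×10⁻¹⁸) = 1.60×10⁻⁹ A = 1.60 nA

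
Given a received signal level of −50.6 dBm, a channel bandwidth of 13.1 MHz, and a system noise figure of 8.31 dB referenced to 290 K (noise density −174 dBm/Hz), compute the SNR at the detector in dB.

Noise floor: N = −174 + 10 log₁₀(B) + NF
10 log₁₀(1.31×10⁷) = 71.17 dB
N = −174 + 71.17 + 8.31 = −94.52 dBm
SNR = P_sig − N = −50.6 − (−94.52) = 43.92 dB → 43.9 dB

43.9 dB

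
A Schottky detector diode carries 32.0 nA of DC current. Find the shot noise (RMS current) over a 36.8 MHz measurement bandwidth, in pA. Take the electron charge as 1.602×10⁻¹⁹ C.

I_n = √(2qI·B)
2qI·B = 2 × 1.602×10⁻¹⁹ × 3.20×10⁻⁸ × 3.68×10⁷ = 3.77×10⁻¹⁹ A²
I_n = √(3.77×10⁻¹⁹) = 6.14×10⁻¹⁰ A = 614 pA

614 pA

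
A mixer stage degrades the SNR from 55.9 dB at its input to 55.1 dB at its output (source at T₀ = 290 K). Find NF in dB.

NF (dB) = SNR_in(dB) − SNR_out(dB) when the source is at T₀
NF = 55.9 − 55.1 = 0.8 dB

0.8 dB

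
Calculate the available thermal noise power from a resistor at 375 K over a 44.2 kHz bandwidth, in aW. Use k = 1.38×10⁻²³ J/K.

229 aW

P_n = kTB = 1.38×10⁻²³ × 375 × 4.42×10⁴ = 2.29×10⁻¹⁶ W = 229 aW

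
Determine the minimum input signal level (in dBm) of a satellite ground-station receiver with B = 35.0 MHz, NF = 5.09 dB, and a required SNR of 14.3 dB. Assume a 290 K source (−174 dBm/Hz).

−79.2 dBm

Sensitivity = −174 + 10 log₁₀(B) + NF + SNR_min
= −174 + 75.44 + 5.09 + 14.3
= −79.17 dBm → −79.2 dBm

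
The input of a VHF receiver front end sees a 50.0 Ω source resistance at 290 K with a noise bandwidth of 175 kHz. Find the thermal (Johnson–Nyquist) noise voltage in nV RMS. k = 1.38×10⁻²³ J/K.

374 nV

V_n = √(4kTRB)
4kTRB = 4 × 1.38×10⁻²³ × 290 × 5.00×10¹ × 1.75×10⁵ = 1.40×10⁻¹³ V²
V_n = √(1.40×10⁻¹³) = 3.74×10⁻⁷ V = 374 nV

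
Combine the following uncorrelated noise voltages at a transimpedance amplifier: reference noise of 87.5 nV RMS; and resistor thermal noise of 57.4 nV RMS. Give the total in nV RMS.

105 nV

Uncorrelated sources add in power (mean-square): V_tot = √(ΣV_i²)
V_tot = √[(8.75×10⁻⁸)² + (5.74×10⁻⁸)²] = 1.05×10⁻⁷ V = 105 nV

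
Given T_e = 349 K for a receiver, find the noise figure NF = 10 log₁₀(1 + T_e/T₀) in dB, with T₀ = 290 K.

3.43 dB

F = 1 + T_e/T₀ = 1 + 349/290 = 2.20345
NF = 10 log₁₀(2.20345) = 3.43 dB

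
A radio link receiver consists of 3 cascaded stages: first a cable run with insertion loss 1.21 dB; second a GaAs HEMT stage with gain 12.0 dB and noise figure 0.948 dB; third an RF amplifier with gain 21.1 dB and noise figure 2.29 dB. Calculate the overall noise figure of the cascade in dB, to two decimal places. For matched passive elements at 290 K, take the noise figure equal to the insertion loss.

2.31 dB

Convert to linear (a loss of L dB is a gain of −L dB): F_i = 10^(NF_i/10), G_i = 10^(G_i,dB/10)
  Stage 1: F_1 = 10^(1.21/10) = 1.321, G_1 = 10^(−1.21/10) = 0.7568
  Stage 2: F_2 = 10^(0.948/10) = 1.244, G_2 = 10^(12.0/10) = 15.85
  Stage 3: F_3 = 10^(2.29/10) = 1.694, G_3 = 10^(21.1/10) = 128.8
Friis cascade:
  F = 1.321 + (1.244 − 1)/0.7568 + (1.694 − 1)/11.99 = 1.702
NF = 10 log₁₀(1.702) = 2.31 dB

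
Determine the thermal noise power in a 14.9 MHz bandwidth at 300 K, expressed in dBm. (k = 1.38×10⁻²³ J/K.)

P_n = kTB = 1.38×10⁻²³ × 300 × 1.49×10⁷ = 6.17×10⁻¹⁴ W
In dBm: 10 log₁₀(6.17×10⁻¹⁴ / 10⁻³) = −102.1 dBm

−102.1 dBm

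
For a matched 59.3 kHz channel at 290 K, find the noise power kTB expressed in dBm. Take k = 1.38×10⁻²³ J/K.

P_n = kTB = 1.38×10⁻²³ × 290 × 5.93×10⁴ = 2.37×10⁻¹⁶ W
In dBm: 10 log₁₀(2.37×10⁻¹⁶ / 10⁻³) = −126.2 dBm

−126.2 dBm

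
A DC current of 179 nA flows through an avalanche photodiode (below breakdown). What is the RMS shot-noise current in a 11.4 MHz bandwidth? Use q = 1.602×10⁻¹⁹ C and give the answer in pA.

I_n = √(2qI·B)
2qI·B = 2 × 1.602×10⁻¹⁹ × 1.79×10⁻⁷ × 1.14×10⁷ = 6.54×10⁻¹⁹ A²
I_n = √(6.54×10⁻¹⁹) = 8.09×10⁻¹⁰ A = 809 pA

809 pA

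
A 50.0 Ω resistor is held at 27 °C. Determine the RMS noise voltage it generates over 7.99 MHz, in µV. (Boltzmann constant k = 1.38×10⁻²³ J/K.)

T = 27 °C + 273.15 = 300.15 K
V_n = √(4kTRB)
4kTRB = 4 × 1.38×10⁻²³ × 300.15 × 5.00×10¹ × 7.99×10⁶ = 6.62×10⁻¹² V²
V_n = √(6.62×10⁻¹²) = 2.57×10⁻⁶ V = 2.57 µV

2.57 µV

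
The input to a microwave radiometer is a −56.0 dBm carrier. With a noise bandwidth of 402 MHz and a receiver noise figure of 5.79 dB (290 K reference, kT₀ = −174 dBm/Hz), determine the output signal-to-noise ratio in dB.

26.2 dB

Noise floor: N = −174 + 10 log₁₀(B) + NF
10 log₁₀(4.02×10⁸) = 86.04 dB
N = −174 + 86.04 + 5.79 = −82.17 dBm
SNR = P_sig − N = −56.0 − (−82.17) = 26.17 dB → 26.2 dB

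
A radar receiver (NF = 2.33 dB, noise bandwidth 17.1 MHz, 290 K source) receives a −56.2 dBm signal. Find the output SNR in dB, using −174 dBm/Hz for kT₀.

Noise floor: N = −174 + 10 log₁₀(B) + NF
10 log₁₀(1.71×10⁷) = 72.33 dB
N = −174 + 72.33 + 2.33 = −99.34 dBm
SNR = P_sig − N = −56.2 − (−99.34) = 43.14 dB → 43.1 dB

43.1 dB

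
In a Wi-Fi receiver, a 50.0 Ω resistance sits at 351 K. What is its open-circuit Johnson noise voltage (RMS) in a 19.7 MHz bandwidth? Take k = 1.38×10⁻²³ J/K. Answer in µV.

4.37 µV

V_n = √(4kTRB)
4kTRB = 4 × 1.38×10⁻²³ × 351 × 5.00×10¹ × 1.97×10⁷ = 1.91×10⁻¹¹ V²
V_n = √(1.91×10⁻¹¹) = 4.37×10⁻⁶ V = 4.37 µV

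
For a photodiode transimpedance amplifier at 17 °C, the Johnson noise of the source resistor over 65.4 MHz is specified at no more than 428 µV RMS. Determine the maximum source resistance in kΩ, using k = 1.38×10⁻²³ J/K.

175 kΩ

T = 17 °C + 273.15 = 290.15 K
Johnson–Nyquist: V_n = √(4kTRB) ⇒ R = V_n² / (4kTB)
4kTB = 4 × 1.38×10⁻²³ × 290.15 × 6.54×10⁷ = 1.05×10⁻¹²
R = (4.28×10⁻⁴)² / 1.05×10⁻¹² = 1.75×10⁵ Ω = 175 kΩ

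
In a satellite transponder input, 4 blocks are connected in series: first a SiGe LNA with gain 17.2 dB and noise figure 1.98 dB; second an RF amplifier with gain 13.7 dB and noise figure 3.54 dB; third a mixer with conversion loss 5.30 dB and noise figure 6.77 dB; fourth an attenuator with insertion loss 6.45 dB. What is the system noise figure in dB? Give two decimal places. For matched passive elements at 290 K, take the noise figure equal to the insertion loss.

Convert to linear (a loss of L dB is a gain of −L dB): F_i = 10^(NF_i/10), G_i = 10^(G_i,dB/10)
  Stage 1: F_1 = 10^(1.98/10) = 1.578, G_1 = 10^(17.2/10) = 52.48
  Stage 2: F_2 = 10^(3.54/10) = 2.259, G_2 = 10^(13.7/10) = 23.44
  Stage 3: F_3 = 10^(6.77/10) = 4.753, G_3 = 10^(−5.30/10) = 0.2951
  Stage 4: F_4 = 10^(6.45/10) = 4.416, G_4 = 10^(−6.45/10) = 0.2265
Friis cascade:
  F = 1.578 + (2.259 − 1)/52.48 + (4.753 − 1)/1230 + (4.416 − 1)/363.1 = 1.614
NF = 10 log₁₀(1.614) = 2.08 dB

2.08 dB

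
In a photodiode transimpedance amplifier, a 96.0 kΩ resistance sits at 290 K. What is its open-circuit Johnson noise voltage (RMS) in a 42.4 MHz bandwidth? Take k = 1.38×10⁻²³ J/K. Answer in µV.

V_n = √(4kTRB)
4kTRB = 4 × 1.38×10⁻²³ × 290 × 9.60×10⁴ × 4.24×10⁷ = 6.52×10⁻⁸ V²
V_n = √(6.52×10⁻⁸) = 2.55×10⁻⁴ V = 255 µV

255 µV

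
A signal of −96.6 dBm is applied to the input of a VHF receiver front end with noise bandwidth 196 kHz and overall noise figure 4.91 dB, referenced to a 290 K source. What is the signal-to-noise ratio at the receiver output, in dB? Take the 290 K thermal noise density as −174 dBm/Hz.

19.6 dB

Noise floor: N = −174 + 10 log₁₀(B) + NF
10 log₁₀(1.96×10⁵) = 52.92 dB
N = −174 + 52.92 + 4.91 = −116.17 dBm
SNR = P_sig − N = −96.6 − (−116.17) = 19.57 dB → 19.6 dB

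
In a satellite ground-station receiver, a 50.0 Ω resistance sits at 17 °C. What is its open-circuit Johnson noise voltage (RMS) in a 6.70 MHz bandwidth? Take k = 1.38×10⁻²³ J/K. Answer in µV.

T = 17 °C + 273.15 = 290.15 K
V_n = √(4kTRB)
4kTRB = 4 × 1.38×10⁻²³ × 290.15 × 5.00×10¹ × 6.70×10⁶ = 5.37×10⁻¹² V²
V_n = √(5.37×10⁻¹²) = 2.32×10⁻⁶ V = 2.32 µV

2.32 µV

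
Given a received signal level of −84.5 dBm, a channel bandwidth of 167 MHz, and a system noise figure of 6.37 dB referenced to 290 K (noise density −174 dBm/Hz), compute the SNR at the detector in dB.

0.9 dB

Noise floor: N = −174 + 10 log₁₀(B) + NF
10 log₁₀(1.67×10⁸) = 82.23 dB
N = −174 + 82.23 + 6.37 = −85.40 dBm
SNR = P_sig − N = −84.5 − (−85.40) = 0.90 dB → 0.9 dB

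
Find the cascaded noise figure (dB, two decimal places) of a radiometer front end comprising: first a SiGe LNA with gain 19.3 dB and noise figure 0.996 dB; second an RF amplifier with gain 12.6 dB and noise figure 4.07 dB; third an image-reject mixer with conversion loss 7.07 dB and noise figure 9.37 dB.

1.08 dB

Convert to linear (a loss of L dB is a gain of −L dB): F_i = 10^(NF_i/10), G_i = 10^(G_i,dB/10)
  Stage 1: F_1 = 10^(0.996/10) = 1.258, G_1 = 10^(19.3/10) = 85.11
  Stage 2: F_2 = 10^(4.07/10) = 2.553, G_2 = 10^(12.6/10) = 18.20
  Stage 3: F_3 = 10^(9.37/10) = 8.650, G_3 = 10^(−7.07/10) = 0.1963
Friis cascade:
  F = 1.258 + (2.553 − 1)/85.11 + (8.650 − 1)/1549 = 1.281
NF = 10 log₁₀(1.281) = 1.08 dB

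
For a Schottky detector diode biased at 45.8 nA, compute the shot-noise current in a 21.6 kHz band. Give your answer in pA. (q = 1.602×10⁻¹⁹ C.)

17.8 pA

I_n = √(2qI·B)
2qI·B = 2 × 1.602×10⁻¹⁹ × 4.58×10⁻⁸ × 2.16×10⁴ = 3.17×10⁻²² A²
I_n = √(3.17×10⁻²²) = 1.78×10⁻¹¹ A = 17.8 pA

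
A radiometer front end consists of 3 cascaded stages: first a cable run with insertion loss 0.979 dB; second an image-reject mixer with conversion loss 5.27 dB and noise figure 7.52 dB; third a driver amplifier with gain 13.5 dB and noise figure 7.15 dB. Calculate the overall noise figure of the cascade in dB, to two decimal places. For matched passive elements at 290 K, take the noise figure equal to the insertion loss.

13.93 dB

Convert to linear (a loss of L dB is a gain of −L dB): F_i = 10^(NF_i/10), G_i = 10^(G_i,dB/10)
  Stage 1: F_1 = 10^(0.979/10) = 1.253, G_1 = 10^(−0.979/10) = 0.7982
  Stage 2: F_2 = 10^(7.52/10) = 5.649, G_2 = 10^(−5.27/10) = 0.2972
  Stage 3: F_3 = 10^(7.15/10) = 5.188, G_3 = 10^(13.5/10) = 22.39
Friis cascade:
  F = 1.253 + (5.649 − 1)/0.7982 + (5.188 − 1)/0.2372 = 24.73
NF = 10 log₁₀(24.73) = 13.93 dB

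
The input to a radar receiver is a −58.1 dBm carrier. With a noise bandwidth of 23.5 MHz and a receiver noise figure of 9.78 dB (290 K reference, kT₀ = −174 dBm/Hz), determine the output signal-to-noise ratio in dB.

32.4 dB

Noise floor: N = −174 + 10 log₁₀(B) + NF
10 log₁₀(2.35×10⁷) = 73.71 dB
N = −174 + 73.71 + 9.78 = −90.51 dBm
SNR = P_sig − N = −58.1 − (−90.51) = 32.41 dB → 32.4 dB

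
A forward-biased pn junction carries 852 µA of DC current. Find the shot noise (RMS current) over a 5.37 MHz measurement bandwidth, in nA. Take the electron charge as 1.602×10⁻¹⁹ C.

I_n = √(2qI·B)
2qI·B = 2 × 1.602×10⁻¹⁹ × 8.52×10⁻⁴ × 5.37×10⁶ = 1.47×10⁻¹⁵ A²
I_n = √(1.47×10⁻¹⁵) = 3.83×10⁻⁸ A = 38.3 nA

38.3 nA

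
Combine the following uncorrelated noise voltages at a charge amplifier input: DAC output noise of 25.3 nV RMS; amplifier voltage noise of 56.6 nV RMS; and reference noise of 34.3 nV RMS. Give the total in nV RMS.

70.9 nV

Uncorrelated sources add in power (mean-square): V_tot = √(ΣV_i²)
V_tot = √[(2.53×10⁻⁸)² + (5.66×10⁻⁸)² + (3.43×10⁻⁸)²] = 7.09×10⁻⁸ V = 70.9 nV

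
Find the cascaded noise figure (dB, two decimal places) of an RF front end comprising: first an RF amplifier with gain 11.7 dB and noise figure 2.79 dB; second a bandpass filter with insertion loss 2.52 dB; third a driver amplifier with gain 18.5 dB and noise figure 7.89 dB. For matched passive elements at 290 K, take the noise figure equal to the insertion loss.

4.11 dB

Convert to linear (a loss of L dB is a gain of −L dB): F_i = 10^(NF_i/10), G_i = 10^(G_i,dB/10)
  Stage 1: F_1 = 10^(2.79/10) = 1.901, G_1 = 10^(11.7/10) = 14.79
  Stage 2: F_2 = 10^(2.52/10) = 1.786, G_2 = 10^(−2.52/10) = 0.5598
  Stage 3: F_3 = 10^(7.89/10) = 6.152, G_3 = 10^(18.5/10) = 70.79
Friis cascade:
  F = 1.901 + (1.786 − 1)/14.79 + (6.152 − 1)/8.279 = 2.576
NF = 10 log₁₀(2.576) = 4.11 dB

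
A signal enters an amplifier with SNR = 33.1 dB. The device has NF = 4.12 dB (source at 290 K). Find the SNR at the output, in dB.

28.98 dB

By definition F = SNR_in/SNR_out, so in dB: SNR_out = SNR_in − NF
SNR_out = 33.1 − 4.12 = 28.98 dB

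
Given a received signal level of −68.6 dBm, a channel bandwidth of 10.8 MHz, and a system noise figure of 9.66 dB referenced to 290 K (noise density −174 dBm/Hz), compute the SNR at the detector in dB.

25.4 dB

Noise floor: N = −174 + 10 log₁₀(B) + NF
10 log₁₀(1.08×10⁷) = 70.33 dB
N = −174 + 70.33 + 9.66 = −94.01 dBm
SNR = P_sig − N = −68.6 − (−94.01) = 25.41 dB → 25.4 dB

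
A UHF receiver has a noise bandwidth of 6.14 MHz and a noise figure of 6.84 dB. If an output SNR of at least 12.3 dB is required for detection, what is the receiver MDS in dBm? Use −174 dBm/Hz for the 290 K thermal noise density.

−87.0 dBm

Sensitivity = −174 + 10 log₁₀(B) + NF + SNR_min
= −174 + 67.88 + 6.84 + 12.3
= −86.98 dBm → −87.0 dBm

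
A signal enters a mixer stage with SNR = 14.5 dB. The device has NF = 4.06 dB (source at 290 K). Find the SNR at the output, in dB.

By definition F = SNR_in/SNR_out, so in dB: SNR_out = SNR_in − NF
SNR_out = 14.5 − 4.06 = 10.44 dB

10.44 dB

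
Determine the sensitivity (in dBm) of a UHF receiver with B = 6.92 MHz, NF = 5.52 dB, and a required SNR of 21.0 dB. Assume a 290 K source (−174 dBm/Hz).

−79.1 dBm

Sensitivity = −174 + 10 log₁₀(B) + NF + SNR_min
= −174 + 68.4 + 5.52 + 21.0
= −79.08 dBm → −79.1 dBm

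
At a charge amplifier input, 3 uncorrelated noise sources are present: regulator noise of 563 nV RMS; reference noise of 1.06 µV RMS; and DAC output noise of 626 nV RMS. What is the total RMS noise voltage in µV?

1.35 µV

Uncorrelated sources add in power (mean-square): V_tot = √(ΣV_i²)
V_tot = √[(5.63×10⁻⁷)² + (1.06×10⁻⁶)² + (6.26×10⁻⁷)²] = 1.35×10⁻⁶ V = 1.35 µV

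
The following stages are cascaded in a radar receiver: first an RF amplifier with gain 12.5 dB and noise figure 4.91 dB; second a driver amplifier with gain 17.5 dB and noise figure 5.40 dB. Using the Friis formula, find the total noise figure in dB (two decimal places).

Convert to linear (a loss of L dB is a gain of −L dB): F_i = 10^(NF_i/10), G_i = 10^(G_i,dB/10)
  Stage 1: F_1 = 10^(4.91/10) = 3.097, G_1 = 10^(12.5/10) = 17.78
  Stage 2: F_2 = 10^(5.40/10) = 3.467, G_2 = 10^(17.5/10) = 56.23
Friis cascade:
  F = 3.097 + (3.467 − 1)/17.78 = 3.236
NF = 10 log₁₀(3.236) = 5.10 dB

5.10 dB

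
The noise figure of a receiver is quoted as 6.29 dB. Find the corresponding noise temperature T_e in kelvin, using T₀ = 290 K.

F = 10^(6.29/10) = 4.25598
T_e = (F − 1)·T₀ = (4.25598 − 1) × 290 = 944 K

944 K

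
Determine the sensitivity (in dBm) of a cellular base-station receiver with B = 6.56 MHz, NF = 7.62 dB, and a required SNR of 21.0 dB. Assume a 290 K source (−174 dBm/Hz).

−77.2 dBm

Sensitivity = −174 + 10 log₁₀(B) + NF + SNR_min
= −174 + 68.17 + 7.62 + 21.0
= −77.21 dBm → −77.2 dBm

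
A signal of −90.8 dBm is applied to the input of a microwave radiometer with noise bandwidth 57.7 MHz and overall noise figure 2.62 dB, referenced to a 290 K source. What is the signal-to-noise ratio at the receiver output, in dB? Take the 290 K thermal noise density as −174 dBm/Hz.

3.0 dB

Noise floor: N = −174 + 10 log₁₀(B) + NF
10 log₁₀(5.77×10⁷) = 77.61 dB
N = −174 + 77.61 + 2.62 = −93.77 dBm
SNR = P_sig − N = −90.8 − (−93.77) = 2.97 dB → 3.0 dB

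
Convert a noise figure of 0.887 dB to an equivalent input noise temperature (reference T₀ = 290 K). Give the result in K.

65.7 K

F = 10^(0.887/10) = 1.22659
T_e = (F − 1)·T₀ = (1.22659 − 1) × 290 = 65.7 K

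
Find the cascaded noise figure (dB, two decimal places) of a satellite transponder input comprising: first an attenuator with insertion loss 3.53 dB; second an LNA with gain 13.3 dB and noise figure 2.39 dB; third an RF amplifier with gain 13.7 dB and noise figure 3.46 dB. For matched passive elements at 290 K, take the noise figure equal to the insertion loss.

6.06 dB

Convert to linear (a loss of L dB is a gain of −L dB): F_i = 10^(NF_i/10), G_i = 10^(G_i,dB/10)
  Stage 1: F_1 = 10^(3.53/10) = 2.254, G_1 = 10^(−3.53/10) = 0.4436
  Stage 2: F_2 = 10^(2.39/10) = 1.734, G_2 = 10^(13.3/10) = 21.38
  Stage 3: F_3 = 10^(3.46/10) = 2.218, G_3 = 10^(13.7/10) = 23.44
Friis cascade:
  F = 2.254 + (1.734 − 1)/0.4436 + (2.218 − 1)/9.484 = 4.037
NF = 10 log₁₀(4.037) = 6.06 dB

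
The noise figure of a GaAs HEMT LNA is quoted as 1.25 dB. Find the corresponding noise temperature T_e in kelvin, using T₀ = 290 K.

F = 10^(1.25/10) = 1.33352
T_e = (F − 1)·T₀ = (1.33352 − 1) × 290 = 96.7 K

96.7 K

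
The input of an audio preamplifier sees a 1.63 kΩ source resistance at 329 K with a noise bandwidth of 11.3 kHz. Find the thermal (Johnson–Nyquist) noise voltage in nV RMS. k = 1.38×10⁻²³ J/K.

V_n = √(4kTRB)
4kTRB = 4 × 1.38×10⁻²³ × 329 × 1.63×10³ × 1.13×10⁴ = 3.35×10⁻¹³ V²
V_n = √(3.35×10⁻¹³) = 5.78×10⁻⁷ V = 578 nV

578 nV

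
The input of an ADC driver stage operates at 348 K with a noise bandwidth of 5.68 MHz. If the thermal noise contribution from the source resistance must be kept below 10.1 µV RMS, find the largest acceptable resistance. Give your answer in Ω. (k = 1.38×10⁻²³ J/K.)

935 Ω

Johnson–Nyquist: V_n = √(4kTRB) ⇒ R = V_n² / (4kTB)
4kTB = 4 × 1.38×10⁻²³ × 348 × 5.68×10⁶ = 1.09×10⁻¹³
R = (1.01×10⁻⁵)² / 1.09×10⁻¹³ = 9.35×10² Ω = 935 Ω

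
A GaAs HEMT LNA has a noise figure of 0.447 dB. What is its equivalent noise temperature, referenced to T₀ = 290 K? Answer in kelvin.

31.4 K

F = 10^(0.447/10) = 1.10841
T_e = (F − 1)·T₀ = (1.10841 − 1) × 290 = 31.4 K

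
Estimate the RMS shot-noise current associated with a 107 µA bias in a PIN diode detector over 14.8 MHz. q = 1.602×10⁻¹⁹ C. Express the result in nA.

22.5 nA

I_n = √(2qI·B)
2qI·B = 2 × 1.602×10⁻¹⁹ × 1.07×10⁻⁴ × 1.48×10⁷ = 5.07×10⁻¹⁶ A²
I_n = √(5.07×10⁻¹⁶) = 2.25×10⁻⁸ A = 22.5 nA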